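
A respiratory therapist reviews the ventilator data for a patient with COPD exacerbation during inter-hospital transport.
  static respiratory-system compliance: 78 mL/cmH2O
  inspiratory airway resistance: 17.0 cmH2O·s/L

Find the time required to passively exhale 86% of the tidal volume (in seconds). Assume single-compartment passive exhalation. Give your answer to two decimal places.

τ = R × C = 17.0 × 78 mL/cmH2O = 17.0 × 0.078 L/cmH2O = 1.326 s.
Exhaled fraction f = 1 − e^(−t/τ) → t = −τ·ln(1 − f) = −1.326·ln(0.14) = 2.607 s.

2.61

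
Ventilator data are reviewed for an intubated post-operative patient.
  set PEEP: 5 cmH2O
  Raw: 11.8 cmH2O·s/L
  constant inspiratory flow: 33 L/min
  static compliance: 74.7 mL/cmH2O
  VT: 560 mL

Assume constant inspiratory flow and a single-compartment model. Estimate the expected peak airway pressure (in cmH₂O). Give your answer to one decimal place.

Flow: 33 L/min ÷ 60 = 0.55 L/s.
Equation of motion (constant flow): PIP = Vt/C + R·V̇ + PEEP.
PIP = 560/74.7 + 11.8×0.55 + 5 = 7.497 + 6.49 + 5 = 18.987 cmH2O.

19.0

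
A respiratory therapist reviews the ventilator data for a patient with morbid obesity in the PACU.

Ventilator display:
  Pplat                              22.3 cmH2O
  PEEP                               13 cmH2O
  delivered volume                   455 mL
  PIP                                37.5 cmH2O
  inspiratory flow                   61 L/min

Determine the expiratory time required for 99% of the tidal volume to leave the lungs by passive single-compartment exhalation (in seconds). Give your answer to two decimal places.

Flow: 61 L/min ÷ 60 = 1.0167 L/s.
R = (PIP − Pplat)/V̇ = (37.5 − 22.3) / 1.0167 = 15.2/1.0167 = 14.95 cmH2O·s/L.
C = Vt/(Pplat − PEEP) = 455.0 / (22.3 − 13) = 455.0/9.3 = 48.925 mL/cmH2O.
τ = R × C = 14.95 × 0.04893 L/cmH2O = 0.7315 s.
t = −τ·ln(1 − 0.99) = −0.7315·ln(0.01) = 3.369 s.

3.37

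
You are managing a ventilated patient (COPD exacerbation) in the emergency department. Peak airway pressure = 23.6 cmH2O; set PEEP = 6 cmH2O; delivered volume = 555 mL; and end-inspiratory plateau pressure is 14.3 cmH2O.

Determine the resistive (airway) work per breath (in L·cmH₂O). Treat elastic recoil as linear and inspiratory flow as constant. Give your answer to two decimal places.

5.16

With constant inspiratory flow the resistive pressure is constant at PIP − Pplat = 23.6 − 14.3 = 9.3 cmH2O, so resistive work = 9.3 × 0.555 = 5.162 L·cmH2O.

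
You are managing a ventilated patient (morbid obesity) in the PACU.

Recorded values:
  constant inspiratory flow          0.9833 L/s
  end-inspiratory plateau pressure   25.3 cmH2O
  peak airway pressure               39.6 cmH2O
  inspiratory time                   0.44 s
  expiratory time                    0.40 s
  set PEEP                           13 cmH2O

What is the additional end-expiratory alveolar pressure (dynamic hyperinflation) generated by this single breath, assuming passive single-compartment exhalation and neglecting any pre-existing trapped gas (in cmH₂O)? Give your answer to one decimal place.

Vt = flow × Ti = 0.9833 L/s × 0.44 s × 1000 mL/L = 432.65 mL.
R = (PIP − Pplat)/V̇ = (39.6 − 25.3) / 0.9833 = 14.3/0.9833 = 14.543 cmH2O·s/L.
C = Vt/(Pplat − PEEP) = 432.65 / (25.3 − 13) = 432.65/12.3 = 35.175 mL/cmH2O.
τ = R × C = 14.543 × 0.03518 L/cmH2O = 0.5116 s.
Fraction remaining = e^(−Te/τ) = e^(−0.40/0.5116) = 0.4576; trapped volume = 432.65 × 0.4576 = 197.98 mL.
Additional alveolar pressure from trapping ≈ V_trapped / C = 197.98 / 35.175 = 5.628 cmH2O.

5.6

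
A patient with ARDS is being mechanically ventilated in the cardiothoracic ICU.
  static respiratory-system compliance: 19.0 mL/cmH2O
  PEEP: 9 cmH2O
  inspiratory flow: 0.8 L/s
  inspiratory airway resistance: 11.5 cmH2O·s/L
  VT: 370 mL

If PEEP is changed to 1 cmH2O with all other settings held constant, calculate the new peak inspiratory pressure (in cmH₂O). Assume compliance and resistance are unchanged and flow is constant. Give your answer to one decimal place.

29.7

PIP = Vt/C + R·V̇ + PEEP (constant-flow equation of motion).
Only the baseline term changes: ΔPIP = ΔPEEP = 1 − 9 = -8.0 cmH2O.
Original PIP = 370/19.0 + 11.5×0.8 + 9 = 37.674 cmH2O; new PIP = 37.674 + (-8.0) = 29.674 cmH2O.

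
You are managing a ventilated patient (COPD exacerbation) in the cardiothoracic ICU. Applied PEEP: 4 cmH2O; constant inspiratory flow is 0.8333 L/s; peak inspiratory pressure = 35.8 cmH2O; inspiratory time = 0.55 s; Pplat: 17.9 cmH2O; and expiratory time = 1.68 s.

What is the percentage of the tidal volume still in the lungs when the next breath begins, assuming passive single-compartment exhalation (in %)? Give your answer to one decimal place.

Vt = flow × Ti = 0.8333 L/s × 0.55 s × 1000 mL/L = 458.32 mL.
R = (PIP − Pplat)/V̇ = (35.8 − 17.9) / 0.8333 = 17.9/0.8333 = 21.481 cmH2O·s/L.
C = Vt/(Pplat − PEEP) = 458.32 / (17.9 − 4) = 458.32/13.9 = 32.973 mL/cmH2O.
τ = R × C = 21.481 × 0.03297 L/cmH2O = 0.7082 s.
Fraction remaining at end-expiration = e^(−Te/τ) = e^(−1.68/0.7082) = 0.09327 → 9.327%.

9.3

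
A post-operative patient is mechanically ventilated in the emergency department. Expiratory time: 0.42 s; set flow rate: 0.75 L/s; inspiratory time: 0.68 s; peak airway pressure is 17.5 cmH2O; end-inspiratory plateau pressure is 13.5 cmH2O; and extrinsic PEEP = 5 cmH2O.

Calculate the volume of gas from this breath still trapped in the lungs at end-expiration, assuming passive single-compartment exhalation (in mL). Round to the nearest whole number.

137

Vt = flow × Ti = 0.75 L/s × 0.68 s × 1000 mL/L = 510.0 mL.
R = (PIP − Pplat)/V̇ = (17.5 − 13.5) / 0.75 = 4.0/0.75 = 5.333 cmH2O·s/L.
C = Vt/(Pplat − PEEP) = 510.0 / (13.5 − 5) = 510.0/8.5 = 60.0 mL/cmH2O.
τ = R × C = 5.333 × 0.06 L/cmH2O = 0.32 s.
Fraction remaining = e^(−Te/τ) = e^(−0.42/0.32) = 0.2691.
Trapped volume = 510.0 × 0.2691 = 137.24 mL.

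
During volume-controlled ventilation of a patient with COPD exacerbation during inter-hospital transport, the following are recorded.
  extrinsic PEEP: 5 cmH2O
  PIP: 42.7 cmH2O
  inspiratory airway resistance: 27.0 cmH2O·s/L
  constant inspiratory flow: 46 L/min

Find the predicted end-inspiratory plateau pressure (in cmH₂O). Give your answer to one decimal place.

Flow: 46 L/min ÷ 60 = 0.7667 L/s.
Pplat = PIP − Raw × flow = 42.7 − 27.0 × 0.7667 = 42.7 − 20.701 = 21.999 cmH2O.

22.0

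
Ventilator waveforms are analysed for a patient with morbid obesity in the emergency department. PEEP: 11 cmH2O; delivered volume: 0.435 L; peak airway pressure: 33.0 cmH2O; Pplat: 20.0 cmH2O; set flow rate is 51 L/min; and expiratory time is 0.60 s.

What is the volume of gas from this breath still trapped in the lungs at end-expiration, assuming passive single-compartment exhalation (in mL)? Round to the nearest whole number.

193

Flow: 51 L/min ÷ 60 = 0.85 L/s.
R = (PIP − Pplat)/V̇ = (33.0 − 20.0) / 0.85 = 13.0/0.85 = 15.294 cmH2O·s/L.
C = Vt/(Pplat − PEEP) = 435.0 / (20.0 − 11) = 435.0/9.0 = 48.333 mL/cmH2O.
τ = R × C = 15.294 × 0.04833 L/cmH2O = 0.7392 s.
Fraction remaining = e^(−Te/τ) = e^(−0.60/0.7392) = 0.4441.
Trapped volume = 435.0 × 0.4441 = 193.18 mL.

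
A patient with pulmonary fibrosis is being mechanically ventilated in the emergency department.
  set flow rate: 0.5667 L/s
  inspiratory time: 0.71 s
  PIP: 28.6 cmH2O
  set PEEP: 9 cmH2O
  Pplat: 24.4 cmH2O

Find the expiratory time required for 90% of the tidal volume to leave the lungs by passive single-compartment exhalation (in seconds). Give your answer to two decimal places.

Vt = flow × Ti = 0.5667 L/s × 0.71 s × 1000 mL/L = 402.36 mL.
R = (PIP − Pplat)/V̇ = (28.6 − 24.4) / 0.5667 = 4.2/0.5667 = 7.411 cmH2O·s/L.
C = Vt/(Pplat − PEEP) = 402.36 / (24.4 − 9) = 402.36/15.4 = 26.127 mL/cmH2O.
τ = R × C = 7.411 × 0.02613 L/cmH2O = 0.1936 s.
t = −τ·ln(1 − 0.90) = −0.1936·ln(0.1) = 0.4458 s.

0.45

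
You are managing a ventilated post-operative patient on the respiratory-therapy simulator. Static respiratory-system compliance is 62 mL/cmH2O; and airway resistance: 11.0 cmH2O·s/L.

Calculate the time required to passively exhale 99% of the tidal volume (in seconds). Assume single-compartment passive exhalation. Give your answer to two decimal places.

τ = R × C = 11.0 × 62 mL/cmH2O = 11.0 × 0.062 L/cmH2O = 0.682 s.
Exhaled fraction f = 1 − e^(−t/τ) → t = −τ·ln(1 − f) = −0.682·ln(0.01) = 3.141 s.

3.14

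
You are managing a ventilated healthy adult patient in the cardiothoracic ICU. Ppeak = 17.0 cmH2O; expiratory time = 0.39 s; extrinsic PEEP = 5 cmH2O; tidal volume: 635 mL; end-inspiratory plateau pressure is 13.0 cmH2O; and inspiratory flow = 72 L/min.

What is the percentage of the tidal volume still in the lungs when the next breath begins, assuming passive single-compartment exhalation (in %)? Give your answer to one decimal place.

22.9

Flow: 72 L/min ÷ 60 = 1.2 L/s.
R = (PIP − Pplat)/V̇ = (17.0 − 13.0) / 1.2 = 4.0/1.2 = 3.333 cmH2O·s/L.
C = Vt/(Pplat − PEEP) = 635.0 / (13.0 − 5) = 635.0/8.0 = 79.375 mL/cmH2O.
τ = R × C = 3.333 × 0.07938 L/cmH2O = 0.2646 s.
Fraction remaining at end-expiration = e^(−Te/τ) = e^(−0.39/0.2646) = 0.229 → 22.9%.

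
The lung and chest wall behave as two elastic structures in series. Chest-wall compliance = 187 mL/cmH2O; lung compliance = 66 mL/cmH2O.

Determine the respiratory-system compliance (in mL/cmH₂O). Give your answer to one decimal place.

48.8

Lung and chest wall are elastances in series: 1/Crs = 1/CL + 1/Ccw.
1/Crs = 1/66 + 1/187 = 0.0205.
Crs = 48.78 mL/cmH2O.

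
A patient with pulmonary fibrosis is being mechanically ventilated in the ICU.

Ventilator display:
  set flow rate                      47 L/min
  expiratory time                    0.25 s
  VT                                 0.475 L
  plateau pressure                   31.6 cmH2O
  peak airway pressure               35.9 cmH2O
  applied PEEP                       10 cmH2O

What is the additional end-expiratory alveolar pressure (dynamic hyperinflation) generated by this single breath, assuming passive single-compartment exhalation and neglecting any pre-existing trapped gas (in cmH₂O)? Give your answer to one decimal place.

2.7

Flow: 47 L/min ÷ 60 = 0.7833 L/s.
R = (PIP − Pplat)/V̇ = (35.9 − 31.6) / 0.7833 = 4.3/0.7833 = 5.49 cmH2O·s/L.
C = Vt/(Pplat − PEEP) = 475.0 / (31.6 − 10) = 475.0/21.6 = 21.991 mL/cmH2O.
τ = R × C = 5.49 × 0.02199 L/cmH2O = 0.1207 s.
Fraction remaining = e^(−Te/τ) = e^(−0.25/0.1207) = 0.126; trapped volume = 475.0 × 0.126 = 59.85 mL.
Additional alveolar pressure from trapping ≈ V_trapped / C = 59.85 / 21.991 = 2.722 cmH2O.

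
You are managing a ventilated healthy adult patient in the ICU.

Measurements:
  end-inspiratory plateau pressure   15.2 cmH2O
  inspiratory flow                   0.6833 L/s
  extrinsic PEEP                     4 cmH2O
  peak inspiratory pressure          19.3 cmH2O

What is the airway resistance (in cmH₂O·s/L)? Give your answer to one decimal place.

Raw = (PIP − Pplat) / flow = (19.3 − 15.2) / 0.6833 = 4.1 / 0.6833 = 6.0 cmH2O·s/L.

6.0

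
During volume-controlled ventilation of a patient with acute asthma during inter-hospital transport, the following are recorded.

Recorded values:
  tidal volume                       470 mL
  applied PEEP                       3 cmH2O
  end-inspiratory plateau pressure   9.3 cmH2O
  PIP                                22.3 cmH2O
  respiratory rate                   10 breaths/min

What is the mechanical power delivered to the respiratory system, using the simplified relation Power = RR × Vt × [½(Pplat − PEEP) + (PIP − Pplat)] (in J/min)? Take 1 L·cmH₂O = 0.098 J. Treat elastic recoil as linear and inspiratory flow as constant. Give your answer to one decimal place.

Per-breath work = Vt × [½(Pplat−PEEP) + (PIP−Pplat)] = 0.470 × [0.5×6.3 + 13.0] = 0.470 × 16.15 = 7.591 L·cmH2O.
Power = 10 × 7.591 = 75.91 L·cmH2O/min.
× 0.098 J/(L·cmH2O) → 7.439 J/min.

7.4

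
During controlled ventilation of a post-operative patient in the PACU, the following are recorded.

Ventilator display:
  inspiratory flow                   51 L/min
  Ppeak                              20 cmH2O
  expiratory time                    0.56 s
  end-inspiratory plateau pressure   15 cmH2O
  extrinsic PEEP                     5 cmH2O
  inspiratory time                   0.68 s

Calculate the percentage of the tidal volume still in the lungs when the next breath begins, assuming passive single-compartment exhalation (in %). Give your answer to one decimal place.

Flow: 51 L/min ÷ 60 = 0.85 L/s.
Vt = flow × Ti = 0.85 L/s × 0.68 s × 1000 mL/L = 578.0 mL.
R = (PIP − Pplat)/V̇ = (20 − 15) / 0.85 = 5.0/0.85 = 5.882 cmH2O·s/L.
C = Vt/(Pplat − PEEP) = 578.0 / (15 − 5) = 578.0/10.0 = 57.8 mL/cmH2O.
τ = R × C = 5.882 × 0.0578 L/cmH2O = 0.34 s.
Fraction remaining at end-expiration = e^(−Te/τ) = e^(−0.56/0.34) = 0.1926 → 19.26%.

19.3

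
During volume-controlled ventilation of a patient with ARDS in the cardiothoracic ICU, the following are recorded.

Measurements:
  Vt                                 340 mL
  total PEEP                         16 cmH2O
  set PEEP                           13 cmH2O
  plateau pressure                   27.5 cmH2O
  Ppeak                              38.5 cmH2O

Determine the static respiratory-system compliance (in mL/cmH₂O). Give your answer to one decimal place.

29.6

End-expiratory occlusion gives total PEEP = 16 cmH2O (intrinsic PEEP = 16 − 13 = 3). Use total PEEP for the elastic gradient.
Cstat = Vt / (Pplat − PEEPtotal) = 340 / (27.5 − 16) = 340 / 11.5 = 29.565 mL/cmH2O.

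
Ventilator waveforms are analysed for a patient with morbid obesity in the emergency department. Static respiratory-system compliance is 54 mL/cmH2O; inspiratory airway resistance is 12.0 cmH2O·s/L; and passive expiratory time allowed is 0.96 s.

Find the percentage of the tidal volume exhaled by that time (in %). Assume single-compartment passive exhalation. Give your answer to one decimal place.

77.3

τ = R × C = 12.0 × 54 mL/cmH2O = 12.0 × 0.054 L/cmH2O = 0.648 s.
Passive exhalation: V(t)/V₀ = e^(−t/τ) = e^(−0.96/0.648) = 0.2273.
Fraction exhaled = 1 − 0.2273 = 0.7727 → 77.27%.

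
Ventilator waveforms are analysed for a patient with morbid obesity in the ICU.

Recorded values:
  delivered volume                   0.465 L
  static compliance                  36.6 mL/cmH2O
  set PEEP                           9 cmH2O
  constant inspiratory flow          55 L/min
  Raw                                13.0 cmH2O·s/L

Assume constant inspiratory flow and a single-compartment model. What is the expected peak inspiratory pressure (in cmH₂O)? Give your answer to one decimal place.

Flow: 55 L/min ÷ 60 = 0.9167 L/s.
Equation of motion (constant flow): PIP = Vt/C + R·V̇ + PEEP.
PIP = 465/36.6 + 13.0×0.9167 + 9 = 12.705 + 11.917 + 9 = 33.622 cmH2O.

33.6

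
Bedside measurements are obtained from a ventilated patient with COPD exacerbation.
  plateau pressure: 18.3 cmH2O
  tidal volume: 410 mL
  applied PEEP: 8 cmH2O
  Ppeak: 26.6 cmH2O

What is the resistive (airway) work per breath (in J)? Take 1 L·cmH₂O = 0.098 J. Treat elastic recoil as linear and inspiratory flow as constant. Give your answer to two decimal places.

0.33

With constant inspiratory flow the resistive pressure is constant at PIP − Pplat = 26.6 − 18.3 = 8.3 cmH2O, so resistive work = 8.3 × 0.410 = 3.403 L·cmH2O.
× 0.098 J/(L·cmH2O) → 0.3335 J.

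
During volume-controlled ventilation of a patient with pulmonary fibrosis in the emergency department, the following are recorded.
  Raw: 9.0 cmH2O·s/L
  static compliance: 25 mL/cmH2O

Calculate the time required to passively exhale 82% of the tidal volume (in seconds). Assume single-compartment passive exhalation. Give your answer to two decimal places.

0.39

τ = R × C = 9.0 × 25 mL/cmH2O = 9.0 × 0.025 L/cmH2O = 0.225 s.
Exhaled fraction f = 1 − e^(−t/τ) → t = −τ·ln(1 − f) = −0.225·ln(0.18) = 0.3858 s.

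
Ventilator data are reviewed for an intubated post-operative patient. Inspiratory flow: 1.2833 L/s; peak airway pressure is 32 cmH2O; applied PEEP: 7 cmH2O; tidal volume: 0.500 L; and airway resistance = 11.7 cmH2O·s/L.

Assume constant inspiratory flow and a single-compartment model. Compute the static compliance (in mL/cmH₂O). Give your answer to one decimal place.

50.1

Equation of motion (constant flow): PIP = Vt/C + R·V̇ + PEEP.
Vt/C = PIP − R·V̇ − PEEP = 32 − 11.7×1.2833 − 7 = 32 − 15.015 − 7 = 9.985 cmH2O.
C = Vt / 9.985 = 500 / 9.985 = 50.075 mL/cmH2O.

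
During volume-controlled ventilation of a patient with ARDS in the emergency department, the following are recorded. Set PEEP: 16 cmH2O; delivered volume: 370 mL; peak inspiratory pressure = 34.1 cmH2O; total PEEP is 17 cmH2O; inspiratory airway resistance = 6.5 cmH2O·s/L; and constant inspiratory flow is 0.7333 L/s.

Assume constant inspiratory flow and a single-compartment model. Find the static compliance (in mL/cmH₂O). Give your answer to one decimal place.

Total PEEP = 17 cmH2O (set 16 + intrinsic 1); this is the baseline alveolar pressure.
Equation of motion (constant flow): PIP = Vt/C + R·V̇ + PEEP.
Vt/C = PIP − R·V̇ − PEEP = 34.1 − 6.5×0.7333 − 17 = 34.1 − 4.766 − 17 = 12.334 cmH2O.
C = Vt / 12.334 = 370 / 12.334 = 29.998 mL/cmH2O.

30.0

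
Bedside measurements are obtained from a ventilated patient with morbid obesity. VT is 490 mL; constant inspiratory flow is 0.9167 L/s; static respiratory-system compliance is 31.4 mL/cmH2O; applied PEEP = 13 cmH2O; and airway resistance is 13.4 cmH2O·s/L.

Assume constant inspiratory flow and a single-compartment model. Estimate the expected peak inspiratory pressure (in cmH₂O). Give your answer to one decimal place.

40.9

Equation of motion (constant flow): PIP = Vt/C + R·V̇ + PEEP.
PIP = 490/31.4 + 13.4×0.9167 + 13 = 15.605 + 12.284 + 13 = 40.889 cmH2O.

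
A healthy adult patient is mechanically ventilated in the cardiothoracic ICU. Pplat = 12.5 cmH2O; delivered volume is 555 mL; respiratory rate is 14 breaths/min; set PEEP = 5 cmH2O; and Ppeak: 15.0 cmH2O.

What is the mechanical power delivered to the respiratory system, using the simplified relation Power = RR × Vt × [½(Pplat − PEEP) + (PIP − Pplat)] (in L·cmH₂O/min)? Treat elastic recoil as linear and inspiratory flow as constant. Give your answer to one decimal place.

Per-breath work = Vt × [½(Pplat−PEEP) + (PIP−Pplat)] = 0.555 × [0.5×7.5 + 2.5] = 0.555 × 6.25 = 3.469 L·cmH2O.
Power = 14 × 3.469 = 48.566 L·cmH2O/min.

48.6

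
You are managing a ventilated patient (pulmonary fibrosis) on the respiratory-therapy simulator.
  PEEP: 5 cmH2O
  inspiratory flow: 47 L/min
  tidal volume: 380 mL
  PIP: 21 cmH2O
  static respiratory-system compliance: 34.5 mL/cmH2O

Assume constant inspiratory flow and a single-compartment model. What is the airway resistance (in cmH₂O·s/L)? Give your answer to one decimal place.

6.4

Flow: 47 L/min ÷ 60 = 0.7833 L/s.
Equation of motion (constant flow): PIP = Vt/C + R·V̇ + PEEP.
R·V̇ = PIP − Vt/C − PEEP = 21 − 380/34.5 − 5 = 21 − 11.014 − 5 = 4.986 cmH2O.
R = 4.986 / 0.7833 = 6.365 cmH2O·s/L.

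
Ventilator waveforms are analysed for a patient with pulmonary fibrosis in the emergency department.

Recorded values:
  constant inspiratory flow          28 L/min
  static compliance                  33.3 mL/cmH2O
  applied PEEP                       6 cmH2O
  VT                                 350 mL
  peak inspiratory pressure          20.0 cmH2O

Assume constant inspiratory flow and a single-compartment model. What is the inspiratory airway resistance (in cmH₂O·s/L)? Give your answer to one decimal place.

Flow: 28 L/min ÷ 60 = 0.4667 L/s.
Equation of motion (constant flow): PIP = Vt/C + R·V̇ + PEEP.
R·V̇ = PIP − Vt/C − PEEP = 20.0 − 350/33.3 − 6 = 20.0 − 10.511 − 6 = 3.489 cmH2O.
R = 3.489 / 0.4667 = 7.476 cmH2O·s/L.

7.5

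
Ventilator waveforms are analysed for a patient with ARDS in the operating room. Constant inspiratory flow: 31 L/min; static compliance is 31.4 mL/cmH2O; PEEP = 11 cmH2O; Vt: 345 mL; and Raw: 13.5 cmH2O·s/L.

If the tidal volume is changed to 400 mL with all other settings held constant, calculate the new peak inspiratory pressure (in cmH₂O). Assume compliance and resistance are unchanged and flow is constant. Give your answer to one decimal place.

30.7

Flow: 31 L/min ÷ 60 = 0.5167 L/s.
PIP = Vt/C + R·V̇ + PEEP (constant-flow equation of motion).
Only the elastic term changes: ΔPIP = ΔVt / C = (400 − 345) / 31.4 = 1.752 cmH2O.
Original PIP = 345/31.4 + 13.5×0.5167 + 11 = 28.963 cmH2O; new PIP = 28.963 + (1.752) = 30.715 cmH2O.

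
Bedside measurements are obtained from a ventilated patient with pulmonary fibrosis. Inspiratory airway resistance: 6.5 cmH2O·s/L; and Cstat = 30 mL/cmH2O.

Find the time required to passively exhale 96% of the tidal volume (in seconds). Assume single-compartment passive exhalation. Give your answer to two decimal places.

0.63

τ = R × C = 6.5 × 30 mL/cmH2O = 6.5 × 0.030 L/cmH2O = 0.195 s.
Exhaled fraction f = 1 − e^(−t/τ) → t = −τ·ln(1 − f) = −0.195·ln(0.04) = 0.6277 s.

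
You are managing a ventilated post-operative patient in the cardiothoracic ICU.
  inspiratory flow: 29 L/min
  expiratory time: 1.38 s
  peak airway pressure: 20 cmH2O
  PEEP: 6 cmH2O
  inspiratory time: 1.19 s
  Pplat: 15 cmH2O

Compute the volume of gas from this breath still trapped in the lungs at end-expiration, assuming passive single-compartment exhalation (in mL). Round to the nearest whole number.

71

Flow: 29 L/min ÷ 60 = 0.4833 L/s.
Vt = flow × Ti = 0.4833 L/s × 1.19 s × 1000 mL/L = 575.13 mL.
R = (PIP − Pplat)/V̇ = (20 − 15) / 0.4833 = 5.0/0.4833 = 10.346 cmH2O·s/L.
C = Vt/(Pplat − PEEP) = 575.13 / (15 − 6) = 575.13/9.0 = 63.903 mL/cmH2O.
τ = R × C = 10.346 × 0.0639 L/cmH2O = 0.6611 s.
Fraction remaining = e^(−Te/τ) = e^(−1.38/0.6611) = 0.124.
Trapped volume = 575.13 × 0.124 = 71.316 mL.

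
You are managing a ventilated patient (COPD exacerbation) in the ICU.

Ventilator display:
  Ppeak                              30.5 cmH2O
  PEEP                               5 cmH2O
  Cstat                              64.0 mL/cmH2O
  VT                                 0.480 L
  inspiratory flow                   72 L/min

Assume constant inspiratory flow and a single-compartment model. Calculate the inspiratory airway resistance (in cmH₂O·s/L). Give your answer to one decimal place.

Flow: 72 L/min ÷ 60 = 1.2 L/s.
Equation of motion (constant flow): PIP = Vt/C + R·V̇ + PEEP.
R·V̇ = PIP − Vt/C − PEEP = 30.5 − 480/64.0 − 5 = 30.5 − 7.5 − 5 = 18.0 cmH2O.
R = 18.0 / 1.2 = 15.0 cmH2O·s/L.

15.0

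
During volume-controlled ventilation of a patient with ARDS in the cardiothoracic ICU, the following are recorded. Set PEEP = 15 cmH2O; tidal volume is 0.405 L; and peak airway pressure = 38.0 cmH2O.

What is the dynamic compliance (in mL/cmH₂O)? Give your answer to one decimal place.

Dynamic compliance = Vt / (PIP − PEEP) = 405 / (38.0 − 15) = 405 / 23.0 = 17.609 mL/cmH2O.

17.6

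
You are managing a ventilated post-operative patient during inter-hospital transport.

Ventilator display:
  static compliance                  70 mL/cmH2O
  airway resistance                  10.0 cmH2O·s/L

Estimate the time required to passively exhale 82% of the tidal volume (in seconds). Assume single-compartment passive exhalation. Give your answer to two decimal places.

1.20

τ = R × C = 10.0 × 70 mL/cmH2O = 10.0 × 0.070 L/cmH2O = 0.7 s.
Exhaled fraction f = 1 − e^(−t/τ) → t = −τ·ln(1 − f) = −0.7·ln(0.18) = 1.2 s.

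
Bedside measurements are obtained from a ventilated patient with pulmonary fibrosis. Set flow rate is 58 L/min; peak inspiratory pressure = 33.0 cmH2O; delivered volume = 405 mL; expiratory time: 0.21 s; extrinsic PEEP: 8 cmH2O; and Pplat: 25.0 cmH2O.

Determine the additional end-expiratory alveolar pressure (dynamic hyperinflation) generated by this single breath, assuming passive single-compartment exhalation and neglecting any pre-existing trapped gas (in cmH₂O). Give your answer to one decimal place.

5.9

Flow: 58 L/min ÷ 60 = 0.9667 L/s.
R = (PIP − Pplat)/V̇ = (33.0 − 25.0) / 0.9667 = 8.0/0.9667 = 8.276 cmH2O·s/L.
C = Vt/(Pplat − PEEP) = 405.0 / (25.0 − 8) = 405.0/17.0 = 23.824 mL/cmH2O.
τ = R × C = 8.276 × 0.02382 L/cmH2O = 0.1971 s.
Fraction remaining = e^(−Te/τ) = e^(−0.21/0.1971) = 0.3446; trapped volume = 405.0 × 0.3446 = 139.56 mL.
Additional alveolar pressure from trapping ≈ V_trapped / C = 139.56 / 23.824 = 5.858 cmH2O.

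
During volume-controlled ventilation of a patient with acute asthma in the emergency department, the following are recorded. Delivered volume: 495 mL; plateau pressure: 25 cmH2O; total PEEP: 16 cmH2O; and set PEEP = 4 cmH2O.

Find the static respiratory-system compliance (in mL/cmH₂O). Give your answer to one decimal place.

End-expiratory occlusion gives total PEEP = 16 cmH2O (intrinsic PEEP = 16 − 4 = 12). Use total PEEP for the elastic gradient.
Cstat = Vt / (Pplat − PEEPtotal) = 495 / (25 − 16) = 495 / 9.0 = 55.0 mL/cmH2O.

55.0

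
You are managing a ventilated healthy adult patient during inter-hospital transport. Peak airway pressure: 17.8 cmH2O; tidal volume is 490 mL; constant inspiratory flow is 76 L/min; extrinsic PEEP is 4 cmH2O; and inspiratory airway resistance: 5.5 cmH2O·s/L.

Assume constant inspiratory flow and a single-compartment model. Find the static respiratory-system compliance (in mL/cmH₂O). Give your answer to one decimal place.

Flow: 76 L/min ÷ 60 = 1.2667 L/s.
Equation of motion (constant flow): PIP = Vt/C + R·V̇ + PEEP.
Vt/C = PIP − R·V̇ − PEEP = 17.8 − 5.5×1.2667 − 4 = 17.8 − 6.967 − 4 = 6.833 cmH2O.
C = Vt / 6.833 = 490 / 6.833 = 71.711 mL/cmH2O.

71.7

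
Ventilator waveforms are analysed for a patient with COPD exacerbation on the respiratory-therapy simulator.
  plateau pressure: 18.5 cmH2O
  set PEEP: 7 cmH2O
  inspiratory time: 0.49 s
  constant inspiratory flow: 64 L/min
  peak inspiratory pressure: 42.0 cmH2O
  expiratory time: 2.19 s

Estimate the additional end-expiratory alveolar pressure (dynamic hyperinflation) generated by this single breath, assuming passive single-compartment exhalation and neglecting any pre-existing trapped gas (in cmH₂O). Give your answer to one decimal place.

1.3

Flow: 64 L/min ÷ 60 = 1.0667 L/s.
Vt = flow × Ti = 1.0667 L/s × 0.49 s × 1000 mL/L = 522.68 mL.
R = (PIP − Pplat)/V̇ = (42.0 − 18.5) / 1.0667 = 23.5/1.0667 = 22.031 cmH2O·s/L.
C = Vt/(Pplat − PEEP) = 522.68 / (18.5 − 7) = 522.68/11.5 = 45.45 mL/cmH2O.
τ = R × C = 22.031 × 0.04545 L/cmH2O = 1.001 s.
Fraction remaining = e^(−Te/τ) = e^(−2.19/1.001) = 0.1122; trapped volume = 522.68 × 0.1122 = 58.645 mL.
Additional alveolar pressure from trapping ≈ V_trapped / C = 58.645 / 45.45 = 1.29 cmH2O.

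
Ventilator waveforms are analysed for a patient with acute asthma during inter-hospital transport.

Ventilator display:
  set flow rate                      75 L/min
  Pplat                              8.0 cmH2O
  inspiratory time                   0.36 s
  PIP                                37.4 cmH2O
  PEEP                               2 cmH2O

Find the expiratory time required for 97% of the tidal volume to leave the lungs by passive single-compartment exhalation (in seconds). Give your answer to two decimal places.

Flow: 75 L/min ÷ 60 = 1.25 L/s.
Vt = flow × Ti = 1.25 L/s × 0.36 s × 1000 mL/L = 450.0 mL.
R = (PIP − Pplat)/V̇ = (37.4 − 8.0) / 1.25 = 29.4/1.25 = 23.52 cmH2O·s/L.
C = Vt/(Pplat − PEEP) = 450.0 / (8.0 − 2) = 450.0/6.0 = 75.0 mL/cmH2O.
τ = R × C = 23.52 × 0.075 L/cmH2O = 1.764 s.
t = −τ·ln(1 − 0.97) = −1.764·ln(0.03) = 6.186 s.

6.19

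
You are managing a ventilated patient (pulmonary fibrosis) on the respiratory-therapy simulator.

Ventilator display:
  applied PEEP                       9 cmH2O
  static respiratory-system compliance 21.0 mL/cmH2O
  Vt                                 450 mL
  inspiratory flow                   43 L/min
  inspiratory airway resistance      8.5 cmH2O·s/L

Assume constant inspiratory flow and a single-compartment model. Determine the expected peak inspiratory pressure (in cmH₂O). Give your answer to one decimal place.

Flow: 43 L/min ÷ 60 = 0.7167 L/s.
Equation of motion (constant flow): PIP = Vt/C + R·V̇ + PEEP.
PIP = 450/21.0 + 8.5×0.7167 + 9 = 21.429 + 6.092 + 9 = 36.521 cmH2O.

36.5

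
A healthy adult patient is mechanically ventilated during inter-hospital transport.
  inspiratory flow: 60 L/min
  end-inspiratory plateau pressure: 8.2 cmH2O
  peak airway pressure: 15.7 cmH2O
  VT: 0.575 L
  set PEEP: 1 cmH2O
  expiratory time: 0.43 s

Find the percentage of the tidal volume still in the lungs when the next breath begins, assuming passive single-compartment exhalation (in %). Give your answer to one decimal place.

48.8

Flow: 60 L/min ÷ 60 = 1 L/s.
R = (PIP − Pplat)/V̇ = (15.7 − 8.2) / 1 = 7.5/1 = 7.5 cmH2O·s/L.
C = Vt/(Pplat − PEEP) = 575.0 / (8.2 − 1) = 575.0/7.2 = 79.861 mL/cmH2O.
τ = R × C = 7.5 × 0.07986 L/cmH2O = 0.599 s.
Fraction remaining at end-expiration = e^(−Te/τ) = e^(−0.43/0.599) = 0.4878 → 48.78%.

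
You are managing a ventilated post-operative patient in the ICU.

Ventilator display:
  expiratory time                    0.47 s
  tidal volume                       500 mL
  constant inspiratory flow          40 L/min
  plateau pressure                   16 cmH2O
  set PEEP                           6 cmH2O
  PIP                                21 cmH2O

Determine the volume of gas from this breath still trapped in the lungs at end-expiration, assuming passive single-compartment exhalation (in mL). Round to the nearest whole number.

143

Flow: 40 L/min ÷ 60 = 0.6667 L/s.
R = (PIP − Pplat)/V̇ = (21 − 16) / 0.6667 = 5.0/0.6667 = 7.5 cmH2O·s/L.
C = Vt/(Pplat − PEEP) = 500.0 / (16 − 6) = 500.0/10.0 = 50.0 mL/cmH2O.
τ = R × C = 7.5 × 0.05 L/cmH2O = 0.375 s.
Fraction remaining = e^(−Te/τ) = e^(−0.47/0.375) = 0.2856.
Trapped volume = 500.0 × 0.2856 = 142.8 mL.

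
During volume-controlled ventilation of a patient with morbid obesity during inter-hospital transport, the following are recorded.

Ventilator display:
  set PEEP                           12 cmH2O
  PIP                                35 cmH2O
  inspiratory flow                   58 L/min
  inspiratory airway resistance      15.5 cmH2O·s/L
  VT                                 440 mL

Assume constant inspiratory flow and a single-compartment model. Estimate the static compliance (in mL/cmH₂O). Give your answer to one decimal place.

Flow: 58 L/min ÷ 60 = 0.9667 L/s.
Equation of motion (constant flow): PIP = Vt/C + R·V̇ + PEEP.
Vt/C = PIP − R·V̇ − PEEP = 35 − 15.5×0.9667 − 12 = 35 − 14.984 − 12 = 8.016 cmH2O.
C = Vt / 8.016 = 440 / 8.016 = 54.89 mL/cmH2O.

54.9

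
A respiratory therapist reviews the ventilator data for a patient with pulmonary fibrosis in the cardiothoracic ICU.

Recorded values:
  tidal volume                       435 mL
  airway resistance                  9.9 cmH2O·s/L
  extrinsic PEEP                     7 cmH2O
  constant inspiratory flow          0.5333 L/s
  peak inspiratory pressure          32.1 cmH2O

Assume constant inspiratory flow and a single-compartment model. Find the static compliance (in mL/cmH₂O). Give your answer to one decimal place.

Equation of motion (constant flow): PIP = Vt/C + R·V̇ + PEEP.
Vt/C = PIP − R·V̇ − PEEP = 32.1 − 9.9×0.5333 − 7 = 32.1 − 5.28 − 7 = 19.82 cmH2O.
C = Vt / 19.82 = 435 / 19.82 = 21.948 mL/cmH2O.

21.9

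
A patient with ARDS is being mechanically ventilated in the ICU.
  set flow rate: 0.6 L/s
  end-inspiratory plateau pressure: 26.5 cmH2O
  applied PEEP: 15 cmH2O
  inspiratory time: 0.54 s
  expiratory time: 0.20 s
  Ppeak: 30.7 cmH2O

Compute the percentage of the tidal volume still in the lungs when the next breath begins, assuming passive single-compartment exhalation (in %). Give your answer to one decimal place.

Vt = flow × Ti = 0.6 L/s × 0.54 s × 1000 mL/L = 324.0 mL.
R = (PIP − Pplat)/V̇ = (30.7 − 26.5) / 0.6 = 4.2/0.6 = 7.0 cmH2O·s/L.
C = Vt/(Pplat − PEEP) = 324.0 / (26.5 − 15) = 324.0/11.5 = 28.174 mL/cmH2O.
τ = R × C = 7.0 × 0.02817 L/cmH2O = 0.1972 s.
Fraction remaining at end-expiration = e^(−Te/τ) = e^(−0.20/0.1972) = 0.3627 → 36.27%.

36.3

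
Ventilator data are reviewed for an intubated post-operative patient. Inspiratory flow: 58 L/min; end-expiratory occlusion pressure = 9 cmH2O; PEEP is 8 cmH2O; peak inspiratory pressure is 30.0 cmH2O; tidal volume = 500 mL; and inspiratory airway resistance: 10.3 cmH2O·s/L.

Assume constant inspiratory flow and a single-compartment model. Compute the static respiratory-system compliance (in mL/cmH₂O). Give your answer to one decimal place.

Flow: 58 L/min ÷ 60 = 0.9667 L/s.
Total PEEP = 9 cmH2O (set 8 + intrinsic 1); this is the baseline alveolar pressure.
Equation of motion (constant flow): PIP = Vt/C + R·V̇ + PEEP.
Vt/C = PIP − R·V̇ − PEEP = 30.0 − 10.3×0.9667 − 9 = 30.0 − 9.957 − 9 = 11.043 cmH2O.
C = Vt / 11.043 = 500 / 11.043 = 45.278 mL/cmH2O.

45.3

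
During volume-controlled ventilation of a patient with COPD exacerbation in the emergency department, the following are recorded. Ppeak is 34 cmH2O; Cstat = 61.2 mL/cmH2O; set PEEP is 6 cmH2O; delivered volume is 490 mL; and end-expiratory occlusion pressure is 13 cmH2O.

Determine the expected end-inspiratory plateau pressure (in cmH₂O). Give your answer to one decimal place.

End-expiratory occlusion gives total PEEP = 13 cmH2O (intrinsic PEEP = 13 − 6 = 7). Use total PEEP for the elastic gradient.
Pplat = PEEPtotal + Vt / Cstat = 13 + 490 / 61.2 = 13 + 8.007 = 21.007 cmH2O.

21.0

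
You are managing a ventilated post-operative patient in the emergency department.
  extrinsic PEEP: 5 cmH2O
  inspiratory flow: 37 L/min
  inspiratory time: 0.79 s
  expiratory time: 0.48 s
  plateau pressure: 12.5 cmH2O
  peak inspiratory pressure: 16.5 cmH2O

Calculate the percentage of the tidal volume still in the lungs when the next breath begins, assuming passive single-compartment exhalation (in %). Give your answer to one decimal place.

Flow: 37 L/min ÷ 60 = 0.6167 L/s.
Vt = flow × Ti = 0.6167 L/s × 0.79 s × 1000 mL/L = 487.19 mL.
R = (PIP − Pplat)/V̇ = (16.5 − 12.5) / 0.6167 = 4.0/0.6167 = 6.486 cmH2O·s/L.
C = Vt/(Pplat − PEEP) = 487.19 / (12.5 − 5) = 487.19/7.5 = 64.959 mL/cmH2O.
τ = R × C = 6.486 × 0.06496 L/cmH2O = 0.4213 s.
Fraction remaining at end-expiration = e^(−Te/τ) = e^(−0.48/0.4213) = 0.32 → 32.0%.

32.0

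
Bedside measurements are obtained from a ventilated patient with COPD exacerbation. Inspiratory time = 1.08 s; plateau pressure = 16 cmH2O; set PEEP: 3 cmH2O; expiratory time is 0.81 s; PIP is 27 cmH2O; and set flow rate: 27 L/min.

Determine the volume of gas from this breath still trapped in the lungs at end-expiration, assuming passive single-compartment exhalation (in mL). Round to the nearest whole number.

200

Flow: 27 L/min ÷ 60 = 0.45 L/s.
Vt = flow × Ti = 0.45 L/s × 1.08 s × 1000 mL/L = 486.0 mL.
R = (PIP − Pplat)/V̇ = (27 − 16) / 0.45 = 11.0/0.45 = 24.444 cmH2O·s/L.
C = Vt/(Pplat − PEEP) = 486.0 / (16 − 3) = 486.0/13.0 = 37.385 mL/cmH2O.
τ = R × C = 24.444 × 0.03739 L/cmH2O = 0.914 s.
Fraction remaining = e^(−Te/τ) = e^(−0.81/0.914) = 0.4122.
Trapped volume = 486.0 × 0.4122 = 200.33 mL.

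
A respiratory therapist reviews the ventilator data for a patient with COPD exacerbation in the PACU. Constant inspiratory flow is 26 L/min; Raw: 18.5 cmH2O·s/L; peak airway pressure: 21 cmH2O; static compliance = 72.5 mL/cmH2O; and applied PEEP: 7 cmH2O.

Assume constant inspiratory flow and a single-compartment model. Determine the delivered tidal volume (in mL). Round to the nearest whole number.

Flow: 26 L/min ÷ 60 = 0.4333 L/s.
Equation of motion (constant flow): PIP = Vt/C + R·V̇ + PEEP.
Vt/C = PIP − R·V̇ − PEEP = 21 − 8.016 − 7 = 5.984 cmH2O.
Vt = C × 5.984 = 72.5 × 5.984 = 433.84 mL.

434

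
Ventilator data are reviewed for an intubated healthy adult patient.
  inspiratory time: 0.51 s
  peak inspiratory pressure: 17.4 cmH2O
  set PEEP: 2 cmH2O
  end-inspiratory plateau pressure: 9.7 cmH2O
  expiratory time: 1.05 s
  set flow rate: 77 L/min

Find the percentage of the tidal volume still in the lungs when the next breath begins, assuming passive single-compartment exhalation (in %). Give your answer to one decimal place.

Flow: 77 L/min ÷ 60 = 1.2833 L/s.
Vt = flow × Ti = 1.2833 L/s × 0.51 s × 1000 mL/L = 654.48 mL.
R = (PIP − Pplat)/V̇ = (17.4 − 9.7) / 1.2833 = 7.7/1.2833 = 6.0 cmH2O·s/L.
C = Vt/(Pplat − PEEP) = 654.48 / (9.7 − 2) = 654.48/7.7 = 84.997 mL/cmH2O.
τ = R × C = 6.0 × 0.085 L/cmH2O = 0.51 s.
Fraction remaining at end-expiration = e^(−Te/τ) = e^(−1.05/0.51) = 0.1276 → 12.76%.

12.8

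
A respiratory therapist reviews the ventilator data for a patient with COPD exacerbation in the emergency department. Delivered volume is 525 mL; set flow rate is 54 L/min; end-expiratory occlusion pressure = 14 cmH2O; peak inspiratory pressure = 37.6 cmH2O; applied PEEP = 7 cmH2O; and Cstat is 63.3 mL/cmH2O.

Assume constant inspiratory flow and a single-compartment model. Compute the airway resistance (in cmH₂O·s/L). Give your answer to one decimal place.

17.0

Flow: 54 L/min ÷ 60 = 0.9 L/s.
Total PEEP = 14 cmH2O (set 7 + intrinsic 7); this is the baseline alveolar pressure.
Equation of motion (constant flow): PIP = Vt/C + R·V̇ + PEEP.
R·V̇ = PIP − Vt/C − PEEP = 37.6 − 525/63.3 − 14 = 37.6 − 8.294 − 14 = 15.306 cmH2O.
R = 15.306 / 0.9 = 17.007 cmH2O·s/L.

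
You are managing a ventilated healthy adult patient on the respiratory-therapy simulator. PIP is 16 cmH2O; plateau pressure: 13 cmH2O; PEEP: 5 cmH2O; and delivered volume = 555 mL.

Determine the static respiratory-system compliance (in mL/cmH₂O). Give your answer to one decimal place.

Cstat = Vt / (Pplat − PEEP) = 555 / (13 − 5) = 555 / 8.0 = 69.375 mL/cmH2O.

69.4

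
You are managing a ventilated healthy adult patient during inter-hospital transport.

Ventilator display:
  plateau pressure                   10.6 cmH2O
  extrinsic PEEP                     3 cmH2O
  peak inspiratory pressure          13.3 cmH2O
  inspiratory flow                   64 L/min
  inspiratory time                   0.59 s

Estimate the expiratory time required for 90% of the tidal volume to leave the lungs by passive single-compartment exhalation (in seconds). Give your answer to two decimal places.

Flow: 64 L/min ÷ 60 = 1.0667 L/s.
Vt = flow × Ti = 1.0667 L/s × 0.59 s × 1000 mL/L = 629.35 mL.
R = (PIP − Pplat)/V̇ = (13.3 − 10.6) / 1.0667 = 2.7/1.0667 = 2.531 cmH2O·s/L.
C = Vt/(Pplat − PEEP) = 629.35 / (10.6 − 3) = 629.35/7.6 = 82.809 mL/cmH2O.
τ = R × C = 2.531 × 0.08281 L/cmH2O = 0.2096 s.
t = −τ·ln(1 − 0.90) = −0.2096·ln(0.1) = 0.4826 s.

0.48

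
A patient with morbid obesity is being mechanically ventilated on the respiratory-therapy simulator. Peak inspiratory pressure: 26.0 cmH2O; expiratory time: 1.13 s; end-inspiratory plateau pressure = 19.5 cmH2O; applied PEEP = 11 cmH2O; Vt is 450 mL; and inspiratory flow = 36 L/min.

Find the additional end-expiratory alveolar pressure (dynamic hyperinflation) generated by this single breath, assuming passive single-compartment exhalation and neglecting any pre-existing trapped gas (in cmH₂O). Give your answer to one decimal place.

Flow: 36 L/min ÷ 60 = 0.6 L/s.
R = (PIP − Pplat)/V̇ = (26.0 − 19.5) / 0.6 = 6.5/0.6 = 10.833 cmH2O·s/L.
C = Vt/(Pplat − PEEP) = 450.0 / (19.5 − 11) = 450.0/8.5 = 52.941 mL/cmH2O.
τ = R × C = 10.833 × 0.05294 L/cmH2O = 0.5735 s.
Fraction remaining = e^(−Te/τ) = e^(−1.13/0.5735) = 0.1394; trapped volume = 450.0 × 0.1394 = 62.73 mL.
Additional alveolar pressure from trapping ≈ V_trapped / C = 62.73 / 52.941 = 1.185 cmH2O.

1.2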